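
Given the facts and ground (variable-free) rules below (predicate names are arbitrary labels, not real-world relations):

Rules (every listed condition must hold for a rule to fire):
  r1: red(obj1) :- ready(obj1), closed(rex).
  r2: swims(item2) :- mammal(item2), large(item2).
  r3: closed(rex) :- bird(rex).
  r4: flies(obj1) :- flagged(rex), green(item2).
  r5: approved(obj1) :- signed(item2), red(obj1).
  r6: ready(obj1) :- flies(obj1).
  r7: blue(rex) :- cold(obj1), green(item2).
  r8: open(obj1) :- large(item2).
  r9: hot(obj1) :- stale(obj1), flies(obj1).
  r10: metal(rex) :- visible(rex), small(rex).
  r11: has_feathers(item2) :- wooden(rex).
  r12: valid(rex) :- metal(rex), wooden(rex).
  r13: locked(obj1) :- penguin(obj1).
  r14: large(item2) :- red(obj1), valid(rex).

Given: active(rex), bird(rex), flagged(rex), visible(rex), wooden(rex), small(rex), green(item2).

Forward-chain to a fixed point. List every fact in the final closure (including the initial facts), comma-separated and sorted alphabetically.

active(rex), bird(rex), closed(rex), flagged(rex), flies(obj1), green(item2), has_feathers(item2), large(item2), metal(rex), open(obj1), ready(obj1), red(obj1), small(rex), valid(rex), visible(rex), wooden(rex)

Round 1: r3 [closed(rex) :- bird(rex).]; r4 [flies(obj1) :- flagged(rex), green(item2).]; r10 [metal(rex) :- visible(rex), small(rex).]; r11 [has_feathers(item2) :- wooden(rex).]. New: closed(rex), flies(obj1), metal(rex), has_feathers(item2).
Round 2: r6 [ready(obj1) :- flies(obj1).]; r12 [valid(rex) :- metal(rex), wooden(rex).]. New: ready(obj1), valid(rex).
Round 3: r1 [red(obj1) :- ready(obj1), closed(rex).]. New: red(obj1).
Round 4: r14 [large(item2) :- red(obj1), valid(rex).]. New: large(item2).
Round 5: r8 [open(obj1) :- large(item2).]. New: open(obj1).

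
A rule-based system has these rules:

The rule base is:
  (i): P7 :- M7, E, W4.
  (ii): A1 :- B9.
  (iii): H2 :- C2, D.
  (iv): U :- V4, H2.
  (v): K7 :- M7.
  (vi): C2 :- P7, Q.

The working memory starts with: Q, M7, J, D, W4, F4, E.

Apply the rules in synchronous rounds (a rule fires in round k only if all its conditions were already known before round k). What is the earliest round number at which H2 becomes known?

Round 1 fires (i), (v), giving P7, K7.
Round 2 fires (vi), giving C2.
Round 3 fires (iii), giving H2.
H2 first appears in round 3.

3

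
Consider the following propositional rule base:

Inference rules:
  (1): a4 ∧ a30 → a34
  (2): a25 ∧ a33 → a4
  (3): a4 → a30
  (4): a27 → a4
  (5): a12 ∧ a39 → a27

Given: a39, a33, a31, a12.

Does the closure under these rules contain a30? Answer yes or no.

Round 1: (5) [a12 ∧ a39 → a27]. Adds a27.
Round 2: (4) [a27 → a4]. Adds a4.
Round 3: (3) [a4 → a30]. Adds a30.
Round 4: (1) [a4 ∧ a30 → a34]. Adds a34.
a30 appears in round 3, so it is derivable.

yes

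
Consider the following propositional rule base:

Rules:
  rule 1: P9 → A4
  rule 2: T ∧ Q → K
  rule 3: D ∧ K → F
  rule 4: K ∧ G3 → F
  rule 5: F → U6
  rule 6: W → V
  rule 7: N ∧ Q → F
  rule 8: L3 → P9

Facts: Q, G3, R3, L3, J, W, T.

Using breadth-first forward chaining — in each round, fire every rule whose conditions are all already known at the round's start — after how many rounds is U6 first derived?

3

[1] rule 2 [T ∧ Q → K]; rule 6 [W → V]; rule 8 [L3 → P9]. ⇒ new: K, V, P9.
[2] rule 1 [P9 → A4]; rule 4 [K ∧ G3 → F]. ⇒ new: A4, F.
[3] rule 5 [F → U6]. ⇒ new: U6.
U6 first appears in round 3.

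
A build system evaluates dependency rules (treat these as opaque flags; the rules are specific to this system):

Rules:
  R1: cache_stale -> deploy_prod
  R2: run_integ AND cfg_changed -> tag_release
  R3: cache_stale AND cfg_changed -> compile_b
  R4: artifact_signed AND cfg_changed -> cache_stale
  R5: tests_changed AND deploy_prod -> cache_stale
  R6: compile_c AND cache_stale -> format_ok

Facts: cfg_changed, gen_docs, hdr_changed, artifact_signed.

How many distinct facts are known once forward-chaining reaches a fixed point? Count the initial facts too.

7

[1] R4 [artifact_signed AND cfg_changed -> cache_stale]. ⇒ new: cache_stale.
[2] R1 [cache_stale -> deploy_prod]; R3 [cache_stale AND cfg_changed -> compile_b]. ⇒ new: deploy_prod, compile_b.
Closure: {artifact_signed, cache_stale, cfg_changed, compile_b, deploy_prod, gen_docs, hdr_changed} — 7 facts.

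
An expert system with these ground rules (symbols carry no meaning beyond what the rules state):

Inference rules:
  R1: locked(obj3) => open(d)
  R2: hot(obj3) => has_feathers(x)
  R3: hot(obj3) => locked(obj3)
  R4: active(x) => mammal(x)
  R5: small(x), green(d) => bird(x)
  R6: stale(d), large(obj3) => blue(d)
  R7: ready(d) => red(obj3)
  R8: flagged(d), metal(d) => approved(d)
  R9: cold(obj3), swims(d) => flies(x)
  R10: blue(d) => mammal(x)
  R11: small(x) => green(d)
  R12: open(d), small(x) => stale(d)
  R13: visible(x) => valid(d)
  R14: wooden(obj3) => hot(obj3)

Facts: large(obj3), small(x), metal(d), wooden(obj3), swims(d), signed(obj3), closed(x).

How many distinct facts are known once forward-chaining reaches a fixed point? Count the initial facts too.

Round 1 — R11, R14, derive green(d), hot(obj3).
Round 2 — R2, R3, R5, derive has_feathers(x), locked(obj3), bird(x).
Round 3 — R1, derive open(d).
Round 4 — R12, derive stale(d).
Round 5 — R6, derive blue(d).
Round 6 — R10, derive mammal(x).
Closure: {bird(x), blue(d), closed(x), green(d), has_feathers(x), hot(obj3), large(obj3), locked(obj3), mammal(x), metal(d), open(d), signed(obj3), small(x), stale(d), swims(d), wooden(obj3)} — 16 facts.

16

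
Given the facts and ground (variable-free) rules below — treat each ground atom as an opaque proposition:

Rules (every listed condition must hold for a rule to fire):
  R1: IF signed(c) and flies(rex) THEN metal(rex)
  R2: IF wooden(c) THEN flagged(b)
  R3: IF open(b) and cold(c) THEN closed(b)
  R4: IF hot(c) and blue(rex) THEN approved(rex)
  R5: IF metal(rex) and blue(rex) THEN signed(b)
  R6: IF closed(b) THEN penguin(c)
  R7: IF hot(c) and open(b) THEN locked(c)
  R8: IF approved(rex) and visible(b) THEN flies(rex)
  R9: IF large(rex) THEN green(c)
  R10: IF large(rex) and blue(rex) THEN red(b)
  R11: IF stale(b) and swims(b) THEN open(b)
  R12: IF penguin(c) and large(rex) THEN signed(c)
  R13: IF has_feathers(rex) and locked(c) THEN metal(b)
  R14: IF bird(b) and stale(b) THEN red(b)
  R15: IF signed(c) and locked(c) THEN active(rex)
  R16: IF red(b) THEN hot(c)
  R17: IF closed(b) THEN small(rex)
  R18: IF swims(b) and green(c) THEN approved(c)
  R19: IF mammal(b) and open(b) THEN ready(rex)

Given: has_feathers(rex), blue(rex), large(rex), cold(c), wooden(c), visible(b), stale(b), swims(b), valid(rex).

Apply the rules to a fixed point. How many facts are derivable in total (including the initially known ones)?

26

Round 1 — R2, R9, R10, R11, derive flagged(b), green(c), red(b), open(b).
Round 2 — R3, R16, R18, derive closed(b), hot(c), approved(c).
Round 3 — R4, R6, R7, R17, derive approved(rex), penguin(c), locked(c), small(rex).
Round 4 — R8, R12, R13, derive flies(rex), signed(c), metal(b).
Round 5 — R1, R15, derive metal(rex), active(rex).
Round 6 — R5, derive signed(b).
Closure: {active(rex), approved(c), approved(rex), blue(rex), closed(b), cold(c), flagged(b), flies(rex), green(c), has_feathers(rex), hot(c), large(rex), locked(c), metal(b), metal(rex), open(b), penguin(c), red(b), signed(b), signed(c), small(rex), stale(b), swims(b), valid(rex), visible(b), wooden(c)} — 26 facts.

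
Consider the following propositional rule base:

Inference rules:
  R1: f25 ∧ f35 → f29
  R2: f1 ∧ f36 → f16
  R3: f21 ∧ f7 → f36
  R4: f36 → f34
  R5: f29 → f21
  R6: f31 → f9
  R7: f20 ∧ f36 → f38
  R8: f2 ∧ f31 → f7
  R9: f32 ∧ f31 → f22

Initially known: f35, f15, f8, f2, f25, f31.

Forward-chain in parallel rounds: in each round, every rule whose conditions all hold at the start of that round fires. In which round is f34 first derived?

[1] R1 [f25 ∧ f35 → f29]; R6 [f31 → f9]; R8 [f2 ∧ f31 → f7]. ⇒ new: f29, f9, f7.
[2] R5 [f29 → f21]. ⇒ new: f21.
[3] R3 [f21 ∧ f7 → f36]. ⇒ new: f36.
[4] R4 [f36 → f34]. ⇒ new: f34.
f34 first appears in round 4.

4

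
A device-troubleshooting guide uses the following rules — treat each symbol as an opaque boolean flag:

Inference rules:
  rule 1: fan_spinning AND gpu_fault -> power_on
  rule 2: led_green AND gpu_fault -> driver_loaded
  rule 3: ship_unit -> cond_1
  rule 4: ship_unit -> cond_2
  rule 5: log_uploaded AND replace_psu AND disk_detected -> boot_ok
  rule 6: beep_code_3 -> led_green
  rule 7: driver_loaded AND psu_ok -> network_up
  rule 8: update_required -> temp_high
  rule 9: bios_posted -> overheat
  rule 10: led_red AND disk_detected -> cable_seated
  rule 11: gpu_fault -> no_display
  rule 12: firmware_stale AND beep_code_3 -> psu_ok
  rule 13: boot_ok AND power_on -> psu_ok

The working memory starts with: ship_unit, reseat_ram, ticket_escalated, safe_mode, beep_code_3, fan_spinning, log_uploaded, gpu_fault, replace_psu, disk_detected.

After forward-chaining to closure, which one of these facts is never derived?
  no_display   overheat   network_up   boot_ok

overheat

[1] rule 1 [fan_spinning AND gpu_fault -> power_on]; rule 3 [ship_unit -> cond_1]; rule 4 [ship_unit -> cond_2]; rule 5 [log_uploaded AND replace_psu AND disk_detected -> boot_ok]; rule 6 [beep_code_3 -> led_green]; rule 11 [gpu_fault -> no_display]. ⇒ new: power_on, cond_1, cond_2, boot_ok, led_green, no_display.
[2] rule 2 [led_green AND gpu_fault -> driver_loaded]; rule 13 [boot_ok AND power_on -> psu_ok]. ⇒ new: driver_loaded, psu_ok.
[3] rule 7 [driver_loaded AND psu_ok -> network_up]. ⇒ new: network_up.
Derived: network_up (round 3), no_display (round 1), boot_ok (round 1). overheat never appears in any round.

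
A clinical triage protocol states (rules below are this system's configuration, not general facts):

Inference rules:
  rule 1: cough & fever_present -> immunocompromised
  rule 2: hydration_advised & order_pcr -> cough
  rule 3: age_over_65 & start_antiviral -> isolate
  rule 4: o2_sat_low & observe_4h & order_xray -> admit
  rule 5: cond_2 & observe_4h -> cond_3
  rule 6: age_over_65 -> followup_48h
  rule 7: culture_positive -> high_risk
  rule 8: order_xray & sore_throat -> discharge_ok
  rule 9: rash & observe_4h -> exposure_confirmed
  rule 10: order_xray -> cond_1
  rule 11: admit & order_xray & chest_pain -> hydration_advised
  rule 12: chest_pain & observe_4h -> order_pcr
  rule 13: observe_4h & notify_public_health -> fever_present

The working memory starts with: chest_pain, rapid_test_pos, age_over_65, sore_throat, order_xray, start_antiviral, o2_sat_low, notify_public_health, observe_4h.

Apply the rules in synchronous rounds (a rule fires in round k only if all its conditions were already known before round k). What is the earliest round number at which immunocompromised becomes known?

[1] rule 3 [age_over_65 & start_antiviral -> isolate]; rule 4 [o2_sat_low & observe_4h & order_xray -> admit]; rule 6 [age_over_65 -> followup_48h]; rule 8 [order_xray & sore_throat -> discharge_ok]; rule 10 [order_xray -> cond_1]; rule 12 [chest_pain & observe_4h -> order_pcr]; rule 13 [observe_4h & notify_public_health -> fever_present]. ⇒ new: isolate, admit, followup_48h, discharge_ok, cond_1, order_pcr, fever_present.
[2] rule 11 [admit & order_xray & chest_pain -> hydration_advised]. ⇒ new: hydration_advised.
[3] rule 2 [hydration_advised & order_pcr -> cough]. ⇒ new: cough.
[4] rule 1 [cough & fever_present -> immunocompromised]. ⇒ new: immunocompromised.
immunocompromised first appears in round 4.

4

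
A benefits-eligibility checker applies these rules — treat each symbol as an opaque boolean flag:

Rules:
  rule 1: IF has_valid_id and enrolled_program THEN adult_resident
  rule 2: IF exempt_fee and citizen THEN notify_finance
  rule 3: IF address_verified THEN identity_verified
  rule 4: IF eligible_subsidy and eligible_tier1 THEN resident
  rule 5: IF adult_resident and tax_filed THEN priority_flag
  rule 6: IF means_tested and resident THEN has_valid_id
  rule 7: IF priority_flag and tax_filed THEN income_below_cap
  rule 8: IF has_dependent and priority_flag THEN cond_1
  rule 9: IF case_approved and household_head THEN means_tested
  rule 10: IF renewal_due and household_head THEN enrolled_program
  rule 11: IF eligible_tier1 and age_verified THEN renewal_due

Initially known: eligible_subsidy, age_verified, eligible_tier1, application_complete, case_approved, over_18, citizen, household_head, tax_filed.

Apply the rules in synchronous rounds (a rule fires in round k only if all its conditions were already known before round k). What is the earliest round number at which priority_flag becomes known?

[1] rule 4 [IF eligible_subsidy and eligible_tier1 THEN resident]; rule 9 [IF case_approved and household_head THEN means_tested]; rule 11 [IF eligible_tier1 and age_verified THEN renewal_due]. ⇒ new: resident, means_tested, renewal_due.
[2] rule 6 [IF means_tested and resident THEN has_valid_id]; rule 10 [IF renewal_due and household_head THEN enrolled_program]. ⇒ new: has_valid_id, enrolled_program.
[3] rule 1 [IF has_valid_id and enrolled_program THEN adult_resident]. ⇒ new: adult_resident.
[4] rule 5 [IF adult_resident and tax_filed THEN priority_flag]. ⇒ new: priority_flag.
priority_flag first appears in round 4.

4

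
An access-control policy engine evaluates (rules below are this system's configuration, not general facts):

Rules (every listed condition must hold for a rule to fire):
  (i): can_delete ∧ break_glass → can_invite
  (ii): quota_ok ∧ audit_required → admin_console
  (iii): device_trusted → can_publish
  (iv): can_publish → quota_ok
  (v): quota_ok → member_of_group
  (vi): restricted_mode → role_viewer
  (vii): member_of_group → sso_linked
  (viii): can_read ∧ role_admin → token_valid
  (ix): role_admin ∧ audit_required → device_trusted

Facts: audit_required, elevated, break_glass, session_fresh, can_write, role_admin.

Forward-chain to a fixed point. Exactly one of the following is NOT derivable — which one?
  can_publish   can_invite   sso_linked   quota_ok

can_invite

[1] (ix) [role_admin ∧ audit_required → device_trusted]. ⇒ new: device_trusted.
[2] (iii) [device_trusted → can_publish]. ⇒ new: can_publish.
[3] (iv) [can_publish → quota_ok]. ⇒ new: quota_ok.
[4] (ii) [quota_ok ∧ audit_required → admin_console]; (v) [quota_ok → member_of_group]. ⇒ new: admin_console, member_of_group.
[5] (vii) [member_of_group → sso_linked]. ⇒ new: sso_linked.
Derived: can_publish (round 2), sso_linked (round 5), quota_ok (round 3). can_invite never appears in any round.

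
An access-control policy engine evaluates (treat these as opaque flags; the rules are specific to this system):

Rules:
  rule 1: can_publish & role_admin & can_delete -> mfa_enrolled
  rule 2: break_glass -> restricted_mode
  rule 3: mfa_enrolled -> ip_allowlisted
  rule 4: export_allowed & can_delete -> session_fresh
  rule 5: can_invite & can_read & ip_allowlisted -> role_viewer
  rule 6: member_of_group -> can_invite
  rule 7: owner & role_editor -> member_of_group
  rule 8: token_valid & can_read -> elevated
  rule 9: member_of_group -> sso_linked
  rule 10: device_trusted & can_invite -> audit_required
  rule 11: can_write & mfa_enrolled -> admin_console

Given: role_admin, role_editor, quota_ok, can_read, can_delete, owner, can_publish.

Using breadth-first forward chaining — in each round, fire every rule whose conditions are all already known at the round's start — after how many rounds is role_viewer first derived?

3

[1] rule 1 [can_publish & role_admin & can_delete -> mfa_enrolled]; rule 7 [owner & role_editor -> member_of_group]. ⇒ new: mfa_enrolled, member_of_group.
[2] rule 3 [mfa_enrolled -> ip_allowlisted]; rule 6 [member_of_group -> can_invite]; rule 9 [member_of_group -> sso_linked]. ⇒ new: ip_allowlisted, can_invite, sso_linked.
[3] rule 5 [can_invite & can_read & ip_allowlisted -> role_viewer]. ⇒ new: role_viewer.
role_viewer first appears in round 3.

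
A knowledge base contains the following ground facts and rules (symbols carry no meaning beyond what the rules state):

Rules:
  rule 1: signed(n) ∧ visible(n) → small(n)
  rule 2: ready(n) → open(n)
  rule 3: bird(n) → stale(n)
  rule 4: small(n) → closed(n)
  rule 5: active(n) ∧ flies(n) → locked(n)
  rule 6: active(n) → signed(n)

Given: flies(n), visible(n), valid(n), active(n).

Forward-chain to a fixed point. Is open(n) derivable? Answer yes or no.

no

Round 1: rule 5 [active(n) ∧ flies(n) → locked(n)]; rule 6 [active(n) → signed(n)]. Adds locked(n), signed(n).
Round 2: rule 1 [signed(n) ∧ visible(n) → small(n)]. Adds small(n).
Round 3: rule 4 [small(n) → closed(n)]. Adds closed(n).
Fixed point reached. open(n) is concluded only by rule 2; rule 2 needs ready(n) (never derived).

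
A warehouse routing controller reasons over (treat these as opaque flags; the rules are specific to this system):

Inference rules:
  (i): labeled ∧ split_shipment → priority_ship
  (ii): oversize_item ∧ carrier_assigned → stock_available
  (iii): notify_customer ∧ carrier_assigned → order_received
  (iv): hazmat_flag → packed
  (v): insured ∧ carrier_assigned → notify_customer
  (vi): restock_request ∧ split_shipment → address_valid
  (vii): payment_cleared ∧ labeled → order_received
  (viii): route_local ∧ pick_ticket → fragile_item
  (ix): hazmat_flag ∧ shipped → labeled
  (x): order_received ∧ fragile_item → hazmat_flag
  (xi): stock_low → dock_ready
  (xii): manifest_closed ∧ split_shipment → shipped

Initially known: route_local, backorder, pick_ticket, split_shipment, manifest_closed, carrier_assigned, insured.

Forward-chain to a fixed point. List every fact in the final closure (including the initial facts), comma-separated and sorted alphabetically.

Round 1 fires (v), (viii), (xii), giving notify_customer, fragile_item, shipped.
Round 2 fires (iii), giving order_received.
Round 3 fires (x), giving hazmat_flag.
Round 4 fires (iv), (ix), giving packed, labeled.
Round 5 fires (i), giving priority_ship.

backorder, carrier_assigned, fragile_item, hazmat_flag, insured, labeled, manifest_closed, notify_customer, order_received, packed, pick_ticket, priority_ship, route_local, shipped, split_shipment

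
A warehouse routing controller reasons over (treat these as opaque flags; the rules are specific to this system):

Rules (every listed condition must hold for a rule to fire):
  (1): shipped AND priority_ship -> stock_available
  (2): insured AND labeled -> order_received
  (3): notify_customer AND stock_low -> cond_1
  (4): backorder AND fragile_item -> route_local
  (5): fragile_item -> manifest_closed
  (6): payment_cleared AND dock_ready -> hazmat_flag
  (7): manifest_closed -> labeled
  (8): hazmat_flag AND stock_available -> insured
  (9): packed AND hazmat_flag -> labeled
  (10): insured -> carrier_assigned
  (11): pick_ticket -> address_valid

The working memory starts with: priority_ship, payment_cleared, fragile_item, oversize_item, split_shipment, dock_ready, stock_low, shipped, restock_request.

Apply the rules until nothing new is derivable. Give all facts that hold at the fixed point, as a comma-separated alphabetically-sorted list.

carrier_assigned, dock_ready, fragile_item, hazmat_flag, insured, labeled, manifest_closed, order_received, oversize_item, payment_cleared, priority_ship, restock_request, shipped, split_shipment, stock_available, stock_low

Round 1 fires (1), (5), (6), giving stock_available, manifest_closed, hazmat_flag.
Round 2 fires (7), (8), giving labeled, insured.
Round 3 fires (2), (10), giving order_received, carrier_assigned.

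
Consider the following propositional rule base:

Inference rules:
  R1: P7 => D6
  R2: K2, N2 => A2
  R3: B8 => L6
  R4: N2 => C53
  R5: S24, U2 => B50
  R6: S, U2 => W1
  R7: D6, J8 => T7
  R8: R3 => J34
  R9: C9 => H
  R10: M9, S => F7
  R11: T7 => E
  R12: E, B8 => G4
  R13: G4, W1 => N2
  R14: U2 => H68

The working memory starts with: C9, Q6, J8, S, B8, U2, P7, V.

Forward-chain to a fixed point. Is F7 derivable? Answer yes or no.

no

Round 1: R1 [P7 => D6]; R3 [B8 => L6]; R6 [S, U2 => W1]; R9 [C9 => H]; R14 [U2 => H68]. Adds D6, L6, W1, H, H68.
Round 2: R7 [D6, J8 => T7]. Adds T7.
Round 3: R11 [T7 => E]. Adds E.
Round 4: R12 [E, B8 => G4]. Adds G4.
Round 5: R13 [G4, W1 => N2]. Adds N2.
Round 6: R4 [N2 => C53]. Adds C53.
Fixed point reached. F7 is concluded only by R10; R10 needs M9 (never derived).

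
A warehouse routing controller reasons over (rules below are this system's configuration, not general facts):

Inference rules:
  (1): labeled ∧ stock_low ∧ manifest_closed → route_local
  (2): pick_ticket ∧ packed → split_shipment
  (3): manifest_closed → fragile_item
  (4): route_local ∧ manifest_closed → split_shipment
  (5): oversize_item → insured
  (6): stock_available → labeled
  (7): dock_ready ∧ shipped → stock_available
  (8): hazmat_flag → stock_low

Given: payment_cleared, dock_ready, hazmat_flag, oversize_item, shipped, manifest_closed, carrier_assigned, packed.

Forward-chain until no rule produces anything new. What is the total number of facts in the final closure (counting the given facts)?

15

Round 1: (3) [manifest_closed → fragile_item]; (5) [oversize_item → insured]; (7) [dock_ready ∧ shipped → stock_available]; (8) [hazmat_flag → stock_low]. New: fragile_item, insured, stock_available, stock_low.
Round 2: (6) [stock_available → labeled]. New: labeled.
Round 3: (1) [labeled ∧ stock_low ∧ manifest_closed → route_local]. New: route_local.
Round 4: (4) [route_local ∧ manifest_closed → split_shipment]. New: split_shipment.
Closure: {carrier_assigned, dock_ready, fragile_item, hazmat_flag, insured, labeled, manifest_closed, oversize_item, packed, payment_cleared, route_local, shipped, split_shipment, stock_available, stock_low} — 15 facts.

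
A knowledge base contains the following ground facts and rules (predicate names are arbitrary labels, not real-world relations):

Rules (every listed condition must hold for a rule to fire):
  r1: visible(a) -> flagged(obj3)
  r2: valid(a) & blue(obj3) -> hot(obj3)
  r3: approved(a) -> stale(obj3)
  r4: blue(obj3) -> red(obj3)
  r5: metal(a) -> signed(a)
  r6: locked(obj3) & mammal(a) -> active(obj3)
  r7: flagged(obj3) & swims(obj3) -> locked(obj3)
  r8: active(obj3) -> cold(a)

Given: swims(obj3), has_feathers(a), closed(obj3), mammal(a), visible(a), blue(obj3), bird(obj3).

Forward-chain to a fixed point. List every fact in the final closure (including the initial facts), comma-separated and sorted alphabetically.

Round 1: r1 [visible(a) -> flagged(obj3)]; r4 [blue(obj3) -> red(obj3)]. New: flagged(obj3), red(obj3).
Round 2: r7 [flagged(obj3) & swims(obj3) -> locked(obj3)]. New: locked(obj3).
Round 3: r6 [locked(obj3) & mammal(a) -> active(obj3)]. New: active(obj3).
Round 4: r8 [active(obj3) -> cold(a)]. New: cold(a).

active(obj3), bird(obj3), blue(obj3), closed(obj3), cold(a), flagged(obj3), has_feathers(a), locked(obj3), mammal(a), red(obj3), swims(obj3), visible(a)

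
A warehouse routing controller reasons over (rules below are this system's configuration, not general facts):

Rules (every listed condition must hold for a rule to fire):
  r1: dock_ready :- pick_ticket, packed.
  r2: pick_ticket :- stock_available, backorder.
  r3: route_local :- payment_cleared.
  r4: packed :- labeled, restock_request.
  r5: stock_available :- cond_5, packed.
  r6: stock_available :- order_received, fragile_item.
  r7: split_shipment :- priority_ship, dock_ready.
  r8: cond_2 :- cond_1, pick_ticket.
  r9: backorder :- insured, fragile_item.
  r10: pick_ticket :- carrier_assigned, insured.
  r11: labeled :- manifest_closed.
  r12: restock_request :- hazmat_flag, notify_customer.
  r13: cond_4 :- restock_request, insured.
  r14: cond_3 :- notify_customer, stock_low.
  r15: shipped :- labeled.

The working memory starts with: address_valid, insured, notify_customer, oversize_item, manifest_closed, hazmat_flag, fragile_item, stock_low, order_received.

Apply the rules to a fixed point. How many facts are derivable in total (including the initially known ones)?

19

Round 1: r6 [stock_available :- order_received, fragile_item.]; r9 [backorder :- insured, fragile_item.]; r11 [labeled :- manifest_closed.]; r12 [restock_request :- hazmat_flag, notify_customer.]; r14 [cond_3 :- notify_customer, stock_low.]. Adds stock_available, backorder, labeled, restock_request, cond_3.
Round 2: r2 [pick_ticket :- stock_available, backorder.]; r4 [packed :- labeled, restock_request.]; r13 [cond_4 :- restock_request, insured.]; r15 [shipped :- labeled.]. Adds pick_ticket, packed, cond_4, shipped.
Round 3: r1 [dock_ready :- pick_ticket, packed.]. Adds dock_ready.
Closure: {address_valid, backorder, cond_3, cond_4, dock_ready, fragile_item, hazmat_flag, insured, labeled, manifest_closed, notify_customer, order_received, oversize_item, packed, pick_ticket, restock_request, shipped, stock_available, stock_low} — 19 facts.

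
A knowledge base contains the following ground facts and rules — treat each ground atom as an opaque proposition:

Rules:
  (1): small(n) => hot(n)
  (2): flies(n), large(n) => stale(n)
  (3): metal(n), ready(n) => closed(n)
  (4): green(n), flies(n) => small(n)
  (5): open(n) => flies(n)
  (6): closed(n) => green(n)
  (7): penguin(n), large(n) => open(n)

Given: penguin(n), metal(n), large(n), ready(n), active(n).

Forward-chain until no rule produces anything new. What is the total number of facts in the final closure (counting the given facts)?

12

[1] (3) [metal(n), ready(n) => closed(n)]; (7) [penguin(n), large(n) => open(n)]. ⇒ new: closed(n), open(n).
[2] (5) [open(n) => flies(n)]; (6) [closed(n) => green(n)]. ⇒ new: flies(n), green(n).
[3] (2) [flies(n), large(n) => stale(n)]; (4) [green(n), flies(n) => small(n)]. ⇒ new: stale(n), small(n).
[4] (1) [small(n) => hot(n)]. ⇒ new: hot(n).
Closure: {active(n), closed(n), flies(n), green(n), hot(n), large(n), metal(n), open(n), penguin(n), ready(n), small(n), stale(n)} — 12 facts.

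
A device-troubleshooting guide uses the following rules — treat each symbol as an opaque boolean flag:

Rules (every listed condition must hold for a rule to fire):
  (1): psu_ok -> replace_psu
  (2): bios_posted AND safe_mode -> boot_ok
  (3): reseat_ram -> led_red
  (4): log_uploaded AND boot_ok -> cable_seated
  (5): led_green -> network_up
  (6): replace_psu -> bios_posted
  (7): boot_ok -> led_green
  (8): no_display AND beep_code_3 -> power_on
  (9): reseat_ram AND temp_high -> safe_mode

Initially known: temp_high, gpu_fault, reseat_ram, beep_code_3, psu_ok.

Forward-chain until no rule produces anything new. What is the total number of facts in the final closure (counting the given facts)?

12

Round 1: (1) [psu_ok -> replace_psu]; (3) [reseat_ram -> led_red]; (9) [reseat_ram AND temp_high -> safe_mode]. New: replace_psu, led_red, safe_mode.
Round 2: (6) [replace_psu -> bios_posted]. New: bios_posted.
Round 3: (2) [bios_posted AND safe_mode -> boot_ok]. New: boot_ok.
Round 4: (7) [boot_ok -> led_green]. New: led_green.
Round 5: (5) [led_green -> network_up]. New: network_up.
Closure: {beep_code_3, bios_posted, boot_ok, gpu_fault, led_green, led_red, network_up, psu_ok, replace_psu, reseat_ram, safe_mode, temp_high} — 12 facts.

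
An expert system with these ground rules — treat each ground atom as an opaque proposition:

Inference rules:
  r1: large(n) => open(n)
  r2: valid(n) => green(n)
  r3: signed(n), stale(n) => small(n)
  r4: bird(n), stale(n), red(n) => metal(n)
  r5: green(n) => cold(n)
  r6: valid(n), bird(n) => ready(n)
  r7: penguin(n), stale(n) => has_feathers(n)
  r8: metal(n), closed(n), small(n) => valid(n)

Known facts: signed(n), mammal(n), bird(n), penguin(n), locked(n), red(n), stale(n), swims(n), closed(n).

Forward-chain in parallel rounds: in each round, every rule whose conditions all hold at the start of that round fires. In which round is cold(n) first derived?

4

Round 1: r3 [signed(n), stale(n) => small(n)]; r4 [bird(n), stale(n), red(n) => metal(n)]; r7 [penguin(n), stale(n) => has_feathers(n)]. Adds small(n), metal(n), has_feathers(n).
Round 2: r8 [metal(n), closed(n), small(n) => valid(n)]. Adds valid(n).
Round 3: r2 [valid(n) => green(n)]; r6 [valid(n), bird(n) => ready(n)]. Adds green(n), ready(n).
Round 4: r5 [green(n) => cold(n)]. Adds cold(n).
cold(n) first appears in round 4.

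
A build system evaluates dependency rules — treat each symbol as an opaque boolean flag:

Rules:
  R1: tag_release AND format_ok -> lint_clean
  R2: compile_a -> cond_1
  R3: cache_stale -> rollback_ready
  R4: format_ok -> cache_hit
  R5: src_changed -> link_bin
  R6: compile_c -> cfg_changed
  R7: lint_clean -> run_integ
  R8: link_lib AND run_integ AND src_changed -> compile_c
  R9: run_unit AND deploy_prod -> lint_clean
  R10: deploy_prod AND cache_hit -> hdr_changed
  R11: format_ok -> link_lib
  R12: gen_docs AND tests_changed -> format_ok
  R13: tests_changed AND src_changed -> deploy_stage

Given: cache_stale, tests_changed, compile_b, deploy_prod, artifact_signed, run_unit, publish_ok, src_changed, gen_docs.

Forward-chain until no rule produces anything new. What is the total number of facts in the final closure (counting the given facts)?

Round 1: R3 [cache_stale -> rollback_ready]; R5 [src_changed -> link_bin]; R9 [run_unit AND deploy_prod -> lint_clean]; R12 [gen_docs AND tests_changed -> format_ok]; R13 [tests_changed AND src_changed -> deploy_stage]. New: rollback_ready, link_bin, lint_clean, format_ok, deploy_stage.
Round 2: R4 [format_ok -> cache_hit]; R7 [lint_clean -> run_integ]; R11 [format_ok -> link_lib]. New: cache_hit, run_integ, link_lib.
Round 3: R8 [link_lib AND run_integ AND src_changed -> compile_c]; R10 [deploy_prod AND cache_hit -> hdr_changed]. New: compile_c, hdr_changed.
Round 4: R6 [compile_c -> cfg_changed]. New: cfg_changed.
Closure: {artifact_signed, cache_hit, cache_stale, cfg_changed, compile_b, compile_c, deploy_prod, deploy_stage, format_ok, gen_docs, hdr_changed, link_bin, link_lib, lint_clean, publish_ok, rollback_ready, run_integ, run_unit, src_changed, tests_changed} — 20 facts.

20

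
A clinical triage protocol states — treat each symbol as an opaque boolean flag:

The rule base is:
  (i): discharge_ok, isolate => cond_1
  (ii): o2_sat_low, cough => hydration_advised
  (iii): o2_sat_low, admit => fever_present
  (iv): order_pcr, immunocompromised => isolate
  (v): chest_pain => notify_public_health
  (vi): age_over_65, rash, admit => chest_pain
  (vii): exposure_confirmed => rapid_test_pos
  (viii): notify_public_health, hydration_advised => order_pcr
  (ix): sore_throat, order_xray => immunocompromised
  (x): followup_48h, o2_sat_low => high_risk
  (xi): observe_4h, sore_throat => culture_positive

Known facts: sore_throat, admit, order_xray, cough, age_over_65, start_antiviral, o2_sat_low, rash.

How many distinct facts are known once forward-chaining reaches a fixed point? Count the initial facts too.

Round 1 fires (ii), (iii), (vi), (ix), giving hydration_advised, fever_present, chest_pain, immunocompromised.
Round 2 fires (v), giving notify_public_health.
Round 3 fires (viii), giving order_pcr.
Round 4 fires (iv), giving isolate.
Closure: {admit, age_over_65, chest_pain, cough, fever_present, hydration_advised, immunocompromised, isolate, notify_public_health, o2_sat_low, order_pcr, order_xray, rash, sore_throat, start_antiviral} — 15 facts.

15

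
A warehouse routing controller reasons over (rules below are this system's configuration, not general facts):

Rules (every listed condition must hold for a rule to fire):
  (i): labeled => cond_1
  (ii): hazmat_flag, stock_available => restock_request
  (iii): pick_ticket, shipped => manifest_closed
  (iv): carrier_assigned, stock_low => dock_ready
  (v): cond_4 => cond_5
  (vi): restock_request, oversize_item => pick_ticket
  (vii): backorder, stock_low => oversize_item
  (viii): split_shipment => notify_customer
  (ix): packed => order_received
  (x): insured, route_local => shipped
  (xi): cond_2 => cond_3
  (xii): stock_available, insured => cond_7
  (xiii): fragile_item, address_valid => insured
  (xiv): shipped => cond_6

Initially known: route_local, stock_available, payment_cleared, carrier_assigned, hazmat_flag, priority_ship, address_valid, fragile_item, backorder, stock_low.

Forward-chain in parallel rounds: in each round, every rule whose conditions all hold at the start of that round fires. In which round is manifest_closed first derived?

Round 1 — (ii), (iv), (vii), (xiii), derive restock_request, dock_ready, oversize_item, insured.
Round 2 — (vi), (x), (xii), derive pick_ticket, shipped, cond_7.
Round 3 — (iii), (xiv), derive manifest_closed, cond_6.
manifest_closed first appears in round 3.

3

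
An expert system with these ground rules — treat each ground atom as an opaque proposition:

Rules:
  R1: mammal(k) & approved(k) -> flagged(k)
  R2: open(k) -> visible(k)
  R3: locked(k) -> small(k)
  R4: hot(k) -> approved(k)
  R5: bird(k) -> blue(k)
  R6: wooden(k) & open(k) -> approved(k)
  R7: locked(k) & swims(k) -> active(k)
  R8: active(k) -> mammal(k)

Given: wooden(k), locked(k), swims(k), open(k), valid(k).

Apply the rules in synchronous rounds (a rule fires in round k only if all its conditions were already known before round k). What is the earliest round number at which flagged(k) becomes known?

Round 1 fires R2, R3, R6, R7, giving visible(k), small(k), approved(k), active(k).
Round 2 fires R8, giving mammal(k).
Round 3 fires R1, giving flagged(k).
flagged(k) first appears in round 3.

3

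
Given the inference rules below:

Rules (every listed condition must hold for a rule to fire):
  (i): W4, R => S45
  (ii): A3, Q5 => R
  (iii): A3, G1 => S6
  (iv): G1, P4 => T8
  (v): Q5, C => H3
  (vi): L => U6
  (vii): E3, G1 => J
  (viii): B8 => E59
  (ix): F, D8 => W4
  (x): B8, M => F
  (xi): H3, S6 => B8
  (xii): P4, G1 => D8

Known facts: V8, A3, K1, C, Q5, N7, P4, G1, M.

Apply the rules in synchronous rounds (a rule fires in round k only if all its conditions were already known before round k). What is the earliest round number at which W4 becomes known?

Round 1: (ii) [A3, Q5 => R]; (iii) [A3, G1 => S6]; (iv) [G1, P4 => T8]; (v) [Q5, C => H3]; (xii) [P4, G1 => D8]. Adds R, S6, T8, H3, D8.
Round 2: (xi) [H3, S6 => B8]. Adds B8.
Round 3: (viii) [B8 => E59]; (x) [B8, M => F]. Adds E59, F.
Round 4: (ix) [F, D8 => W4]. Adds W4.
W4 first appears in round 4.

4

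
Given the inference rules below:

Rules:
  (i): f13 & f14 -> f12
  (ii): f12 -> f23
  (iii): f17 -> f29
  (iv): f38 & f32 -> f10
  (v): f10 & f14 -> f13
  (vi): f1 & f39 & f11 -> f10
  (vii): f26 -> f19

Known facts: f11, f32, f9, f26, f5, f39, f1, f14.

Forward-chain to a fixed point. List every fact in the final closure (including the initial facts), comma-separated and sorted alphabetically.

[1] (vi) [f1 & f39 & f11 -> f10]; (vii) [f26 -> f19]. ⇒ new: f10, f19.
[2] (v) [f10 & f14 -> f13]. ⇒ new: f13.
[3] (i) [f13 & f14 -> f12]. ⇒ new: f12.
[4] (ii) [f12 -> f23]. ⇒ new: f23.

f1, f10, f11, f12, f13, f14, f19, f23, f26, f32, f39, f5, f9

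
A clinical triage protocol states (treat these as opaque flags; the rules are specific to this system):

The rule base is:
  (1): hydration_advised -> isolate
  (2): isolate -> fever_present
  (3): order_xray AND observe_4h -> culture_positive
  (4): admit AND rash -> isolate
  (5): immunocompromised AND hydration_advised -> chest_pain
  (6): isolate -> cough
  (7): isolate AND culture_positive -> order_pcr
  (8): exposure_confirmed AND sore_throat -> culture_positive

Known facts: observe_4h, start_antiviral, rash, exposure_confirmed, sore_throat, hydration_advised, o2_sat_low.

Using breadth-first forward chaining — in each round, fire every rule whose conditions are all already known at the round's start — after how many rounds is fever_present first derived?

Round 1 — (1), (8), derive isolate, culture_positive.
Round 2 — (2), (6), (7), derive fever_present, cough, order_pcr.
fever_present first appears in round 2.

2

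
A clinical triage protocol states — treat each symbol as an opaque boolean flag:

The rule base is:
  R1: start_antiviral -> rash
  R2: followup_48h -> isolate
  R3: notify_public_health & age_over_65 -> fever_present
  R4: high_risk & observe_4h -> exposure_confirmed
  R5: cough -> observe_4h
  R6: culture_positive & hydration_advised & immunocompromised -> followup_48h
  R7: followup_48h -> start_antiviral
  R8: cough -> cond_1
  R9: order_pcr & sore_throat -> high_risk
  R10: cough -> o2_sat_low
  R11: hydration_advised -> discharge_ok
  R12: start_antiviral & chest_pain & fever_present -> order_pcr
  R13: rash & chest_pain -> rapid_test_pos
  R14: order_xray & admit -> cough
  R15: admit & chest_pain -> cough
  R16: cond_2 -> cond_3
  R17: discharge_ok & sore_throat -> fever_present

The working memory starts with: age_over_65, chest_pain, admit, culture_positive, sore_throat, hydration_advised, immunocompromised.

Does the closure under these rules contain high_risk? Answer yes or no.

yes

Round 1 fires R6, R11, R15, giving followup_48h, discharge_ok, cough.
Round 2 fires R2, R5, R7, R8, R10, R17, giving isolate, observe_4h, start_antiviral, cond_1, o2_sat_low, fever_present.
Round 3 fires R1, R12, giving rash, order_pcr.
Round 4 fires R9, R13, giving high_risk, rapid_test_pos.
Round 5 fires R4, giving exposure_confirmed.
high_risk appears in round 4, so it is derivable.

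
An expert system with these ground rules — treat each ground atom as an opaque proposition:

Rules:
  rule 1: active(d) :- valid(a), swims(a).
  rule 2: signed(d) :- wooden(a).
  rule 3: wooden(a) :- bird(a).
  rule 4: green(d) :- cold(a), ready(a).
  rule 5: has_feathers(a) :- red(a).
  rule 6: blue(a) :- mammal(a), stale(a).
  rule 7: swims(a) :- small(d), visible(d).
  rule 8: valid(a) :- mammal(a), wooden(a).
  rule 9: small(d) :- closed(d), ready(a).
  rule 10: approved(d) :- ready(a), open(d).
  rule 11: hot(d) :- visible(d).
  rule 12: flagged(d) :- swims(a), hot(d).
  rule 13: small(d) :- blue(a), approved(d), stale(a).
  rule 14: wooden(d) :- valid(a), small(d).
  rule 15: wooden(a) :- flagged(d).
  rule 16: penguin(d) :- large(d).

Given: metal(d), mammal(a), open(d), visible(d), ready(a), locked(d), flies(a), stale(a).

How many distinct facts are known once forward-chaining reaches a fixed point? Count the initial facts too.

19

[1] rule 6 [blue(a) :- mammal(a), stale(a).]; rule 10 [approved(d) :- ready(a), open(d).]; rule 11 [hot(d) :- visible(d).]. ⇒ new: blue(a), approved(d), hot(d).
[2] rule 13 [small(d) :- blue(a), approved(d), stale(a).]. ⇒ new: small(d).
[3] rule 7 [swims(a) :- small(d), visible(d).]. ⇒ new: swims(a).
[4] rule 12 [flagged(d) :- swims(a), hot(d).]. ⇒ new: flagged(d).
[5] rule 15 [wooden(a) :- flagged(d).]. ⇒ new: wooden(a).
[6] rule 2 [signed(d) :- wooden(a).]; rule 8 [valid(a) :- mammal(a), wooden(a).]. ⇒ new: signed(d), valid(a).
[7] rule 1 [active(d) :- valid(a), swims(a).]; rule 14 [wooden(d) :- valid(a), small(d).]. ⇒ new: active(d), wooden(d).
Closure: {active(d), approved(d), blue(a), flagged(d), flies(a), hot(d), locked(d), mammal(a), metal(d), open(d), ready(a), signed(d), small(d), stale(a), swims(a), valid(a), visible(d), wooden(a), wooden(d)} — 19 facts.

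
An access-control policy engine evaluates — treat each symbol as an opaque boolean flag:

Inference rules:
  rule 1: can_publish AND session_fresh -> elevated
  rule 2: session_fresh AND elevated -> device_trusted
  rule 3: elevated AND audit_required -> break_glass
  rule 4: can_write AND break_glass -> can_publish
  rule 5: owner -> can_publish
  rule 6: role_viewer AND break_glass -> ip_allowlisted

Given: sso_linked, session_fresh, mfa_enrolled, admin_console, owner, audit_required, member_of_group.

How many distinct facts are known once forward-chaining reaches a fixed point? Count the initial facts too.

11

Round 1: rule 5 [owner -> can_publish]. New: can_publish.
Round 2: rule 1 [can_publish AND session_fresh -> elevated]. New: elevated.
Round 3: rule 2 [session_fresh AND elevated -> device_trusted]; rule 3 [elevated AND audit_required -> break_glass]. New: device_trusted, break_glass.
Closure: {admin_console, audit_required, break_glass, can_publish, device_trusted, elevated, member_of_group, mfa_enrolled, owner, session_fresh, sso_linked} — 11 facts.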